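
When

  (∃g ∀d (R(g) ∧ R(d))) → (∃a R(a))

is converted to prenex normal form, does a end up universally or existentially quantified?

First replace A → B with ¬A ∨ B.
  ¬(∃g ∀d (R(g) ∧ R(d))) ∨ (∃a R(a))
Drive negations inward (¬∀x A ≡ ∃x ¬A, ¬∃x A ≡ ∀x ¬A, De Morgan for ∧/∨):
  (∀g ∃d (¬R(g) ∨ ¬R(d))) ∨ (∃a R(a))
All bound variables are already distinct, so no renaming is needed.
Finally move all quantifiers to the prefix:
  ∀g ∃d ∃a (¬R(g) ∨ ¬R(d) ∨ R(a))
The quantifier ∃a sits under an even number of negations (counting the antecedent side of each →), so it remains existential.

existential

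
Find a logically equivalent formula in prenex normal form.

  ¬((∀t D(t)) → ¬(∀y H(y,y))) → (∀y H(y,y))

∃t ∃y ∀v (¬D(t) ∨ ¬H(y,y) ∨ H(v,v))

Rewrite implications/biconditionals: A → B as ¬A ∨ B.
  ¬¬(¬(∀t D(t)) ∨ ¬(∀y H(y,y))) ∨ (∀y H(y,y))
Push ¬ through the quantifiers and connectives to reach negation normal form:
  (∃t ¬D(t)) ∨ (∃y ¬H(y,y)) ∨ (∀y H(y,y))
Rename bound variables to avoid capture: y↦v.
  (∃t ¬D(t)) ∨ (∃y ¬H(y,y)) ∨ (∀v H(v,v))
Extract every quantifier outward, since the variables are now distinct and don't occur free across branches:
  ∃t ∃y ∀v (¬D(t) ∨ ¬H(y,y) ∨ H(v,v))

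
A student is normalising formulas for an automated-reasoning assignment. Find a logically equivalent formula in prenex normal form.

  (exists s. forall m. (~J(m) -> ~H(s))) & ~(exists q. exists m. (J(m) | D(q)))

exists s. forall m. forall q. forall y. ((J(m) | ~H(s)) & ~J(y) & ~D(q))

Eliminate → and ↔ using ¬ and ∨.
  (exists s. forall m. (~~J(m) | ~H(s))) & ~(exists q. exists m. (J(m) | D(q)))
Push ¬ through the quantifiers and connectives to reach negation normal form:
  (exists s. forall m. (J(m) | ~H(s))) & (forall q. forall m. (~J(m) & ~D(q)))
Give each quantifier a distinct variable: m↦y.
  (exists s. forall m. (J(m) | ~H(s))) & (forall q. forall y. (~J(y) & ~D(q)))
Finally move all quantifiers to the prefix:
  exists s. forall m. forall q. forall y. ((J(m) | ~H(s)) & ~J(y) & ~D(q))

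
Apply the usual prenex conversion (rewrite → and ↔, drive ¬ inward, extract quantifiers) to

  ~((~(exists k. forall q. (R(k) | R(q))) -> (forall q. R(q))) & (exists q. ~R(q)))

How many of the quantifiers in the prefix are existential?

2

Eliminate → and ↔ using ¬ and ∨.
  ~((~~(exists k. forall q. (R(k) | R(q))) | (forall q. R(q))) & (exists q. ~R(q)))
Move each ¬ inward, flipping quantifiers it crosses:
  (forall k. exists q. (~R(k) & ~R(q))) & (exists q. ~R(q)) | (forall q. R(q))
Rename bound variables to avoid capture: q↦y, q↦a.
  (forall k. exists q. (~R(k) & ~R(q))) & (exists y. ~R(y)) | (forall a. R(a))
Extract every quantifier outward, since the variables are now distinct and don't occur free across branches:
  forall k. exists q. exists y. forall a. (~R(k) & ~R(q) & ~R(y) | R(a))
The prefix is forall k exists q exists y forall a: 2 universal, 2 existential.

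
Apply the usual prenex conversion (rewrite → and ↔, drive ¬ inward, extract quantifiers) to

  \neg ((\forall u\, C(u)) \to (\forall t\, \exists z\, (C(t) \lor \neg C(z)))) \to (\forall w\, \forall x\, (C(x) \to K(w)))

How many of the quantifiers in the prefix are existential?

2

Eliminate → and ↔ using ¬ and ∨.
  \neg \neg (\neg (\forall u\, C(u)) \lor (\forall t\, \exists z\, (C(t) \lor \neg C(z)))) \lor (\forall w\, \forall x\, (\neg C(x) \lor K(w)))
Move each ¬ inward, flipping quantifiers it crosses:
  (\exists u\, \neg C(u)) \lor (\forall t\, \exists z\, (C(t) \lor \neg C(z))) \lor (\forall w\, \forall x\, (\neg C(x) \lor K(w)))
All bound variables are already distinct, so no renaming is needed.
Pull the quantifiers to the front (each side's bound variable is not free in the other side):
  \exists u\, \forall t\, \exists z\, \forall w\, \forall x\, (\neg C(u) \lor C(t) \lor \neg C(z) \lor \neg C(x) \lor K(w))
The prefix is \exists u \forall t \exists z \forall w \forall x: 3 universal, 2 existential.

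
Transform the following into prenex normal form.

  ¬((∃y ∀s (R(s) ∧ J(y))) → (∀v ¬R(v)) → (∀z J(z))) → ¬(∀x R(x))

Rewrite implications/biconditionals: A → B as ¬A ∨ B.
  ¬¬(¬(∃y ∀s (R(s) ∧ J(y))) ∨ ¬(∀v ¬R(v)) ∨ (∀z J(z))) ∨ ¬(∀x R(x))
Drive negations inward (¬∀x A ≡ ∃x ¬A, ¬∃x A ≡ ∀x ¬A, De Morgan for ∧/∨):
  (∀y ∃s (¬R(s) ∨ ¬J(y))) ∨ (∃v R(v)) ∨ (∀z J(z)) ∨ (∃x ¬R(x))
Pull the quantifiers to the front (each side's bound variable is not free in the other side):
  ∀y ∃s ∃v ∀z ∃x (¬R(s) ∨ ¬J(y) ∨ R(v) ∨ J(z) ∨ ¬R(x))

∀y ∃s ∃v ∀z ∃x (¬R(s) ∨ ¬J(y) ∨ R(v) ∨ J(z) ∨ ¬R(x))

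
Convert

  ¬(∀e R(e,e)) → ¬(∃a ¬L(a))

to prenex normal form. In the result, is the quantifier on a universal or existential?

First replace A → B with ¬A ∨ B.
  ¬¬(∀e R(e,e)) ∨ ¬(∃a ¬L(a))
Drive negations inward (¬∀x A ≡ ∃x ¬A, ¬∃x A ≡ ∀x ¬A, De Morgan for ∧/∨):
  (∀e R(e,e)) ∨ (∀a L(a))
All bound variables are already distinct, so no renaming is needed.
Extract every quantifier outward, since the variables are now distinct and don't occur free across branches:
  ∀e ∀a (R(e,e) ∨ L(a))
The quantifier ∃a sits under an odd number of negations (counting the antecedent side of each →), so it flips to ∀a.

universal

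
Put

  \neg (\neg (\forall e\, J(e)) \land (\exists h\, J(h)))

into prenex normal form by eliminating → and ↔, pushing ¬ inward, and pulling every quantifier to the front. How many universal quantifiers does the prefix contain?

Push ¬ through the quantifiers and connectives to reach negation normal form:
  (\forall e\, J(e)) \lor (\forall h\, \neg J(h))
All bound variables are already distinct, so no renaming is needed.
Finally move all quantifiers to the prefix:
  \forall e\, \forall h\, (J(e) \lor \neg J(h))
The prefix is \forall e \forall h: 2 universal, 0 existential.

2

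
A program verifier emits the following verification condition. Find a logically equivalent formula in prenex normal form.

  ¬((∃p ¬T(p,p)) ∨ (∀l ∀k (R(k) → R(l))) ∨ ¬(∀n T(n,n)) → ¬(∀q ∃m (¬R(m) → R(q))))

∃p ∀l ∀k ∃n ∀q ∃m ((¬T(p,p) ∨ ¬R(k) ∨ R(l) ∨ ¬T(n,n)) ∧ (R(m) ∨ R(q)))

Rewrite implications/biconditionals: A → B as ¬A ∨ B.
  ¬(¬((∃p ¬T(p,p)) ∨ (∀l ∀k (¬R(k) ∨ R(l))) ∨ ¬(∀n T(n,n))) ∨ ¬(∀q ∃m (¬¬R(m) ∨ R(q))))
Push ¬ through the quantifiers and connectives to reach negation normal form:
  ((∃p ¬T(p,p)) ∨ (∀l ∀k (¬R(k) ∨ R(l))) ∨ (∃n ¬T(n,n))) ∧ (∀q ∃m (R(m) ∨ R(q)))
All bound variables are already distinct, so no renaming is needed.
Extract every quantifier outward, since the variables are now distinct and don't occur free across branches:
  ∃p ∀l ∀k ∃n ∀q ∃m ((¬T(p,p) ∨ ¬R(k) ∨ R(l) ∨ ¬T(n,n)) ∧ (R(m) ∨ R(q)))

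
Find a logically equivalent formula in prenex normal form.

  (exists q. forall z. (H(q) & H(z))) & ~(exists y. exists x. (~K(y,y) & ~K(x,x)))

exists q. forall z. forall y. forall x. (H(q) & H(z) & (K(y,y) | K(x,x)))

Push ¬ through the quantifiers and connectives to reach negation normal form:
  (exists q. forall z. (H(q) & H(z))) & (forall y. forall x. (K(y,y) | K(x,x)))
Extract every quantifier outward, since the variables are now distinct and don't occur free across branches:
  exists q. forall z. forall y. forall x. (H(q) & H(z) & (K(y,y) | K(x,x)))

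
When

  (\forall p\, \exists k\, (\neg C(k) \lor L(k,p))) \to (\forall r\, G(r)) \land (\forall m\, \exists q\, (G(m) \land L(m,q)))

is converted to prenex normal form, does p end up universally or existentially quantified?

existential

First replace A → B with ¬A ∨ B.
  \neg (\forall p\, \exists k\, (\neg C(k) \lor L(k,p))) \lor (\forall r\, G(r)) \land (\forall m\, \exists q\, (G(m) \land L(m,q)))
Push ¬ through the quantifiers and connectives to reach negation normal form:
  (\exists p\, \forall k\, (C(k) \land \neg L(k,p))) \lor (\forall r\, G(r)) \land (\forall m\, \exists q\, (G(m) \land L(m,q)))
All bound variables are already distinct, so no renaming is needed.
Pull the quantifiers to the front (each side's bound variable is not free in the other side):
  \exists p\, \forall k\, \forall r\, \forall m\, \exists q\, (C(k) \land \neg L(k,p) \lor G(r) \land G(m) \land L(m,q))
The quantifier \forall p sits under an odd number of negations (counting the antecedent side of each →), so it flips to \exists p.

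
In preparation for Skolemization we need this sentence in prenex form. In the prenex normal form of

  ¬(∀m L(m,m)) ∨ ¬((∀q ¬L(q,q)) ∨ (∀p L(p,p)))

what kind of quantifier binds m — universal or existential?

existential

Push ¬ through the quantifiers and connectives to reach negation normal form:
  (∃m ¬L(m,m)) ∨ (∃q L(q,q)) ∧ (∃p ¬L(p,p))
All bound variables are already distinct, so no renaming is needed.
Pull the quantifiers to the front (each side's bound variable is not free in the other side):
  ∃m ∃q ∃p (¬L(m,m) ∨ L(q,q) ∧ ¬L(p,p))
The quantifier ∀m sits under an odd number of negations, so it flips to ∃m.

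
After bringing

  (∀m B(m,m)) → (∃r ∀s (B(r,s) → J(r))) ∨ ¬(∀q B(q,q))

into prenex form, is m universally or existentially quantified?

Eliminate → and ↔ using ¬ and ∨.
  ¬(∀m B(m,m)) ∨ (∃r ∀s (¬B(r,s) ∨ J(r))) ∨ ¬(∀q B(q,q))
Drive negations inward (¬∀x A ≡ ∃x ¬A, ¬∃x A ≡ ∀x ¬A, De Morgan for ∧/∨):
  (∃m ¬B(m,m)) ∨ (∃r ∀s (¬B(r,s) ∨ J(r))) ∨ (∃q ¬B(q,q))
Pull the quantifiers to the front (each side's bound variable is not free in the other side):
  ∃m ∃r ∀s ∃q (¬B(m,m) ∨ ¬B(r,s) ∨ J(r) ∨ ¬B(q,q))
The quantifier ∀m sits under an odd number of negations (counting the antecedent side of each →), so it flips to ∃m.

existential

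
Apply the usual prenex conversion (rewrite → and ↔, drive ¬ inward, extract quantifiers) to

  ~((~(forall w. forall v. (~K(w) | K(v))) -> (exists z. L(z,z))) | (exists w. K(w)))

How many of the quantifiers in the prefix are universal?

2

Rewrite implications/biconditionals: A → B as ¬A ∨ B.
  ~(~~(forall w. forall v. (~K(w) | K(v))) | (exists z. L(z,z)) | (exists w. K(w)))
Push ¬ through the quantifiers and connectives to reach negation normal form:
  (exists w. exists v. (K(w) & ~K(v))) & (forall z. ~L(z,z)) & (forall w. ~K(w))
Standardize variables apart so no two quantifiers bind the same name: w↦x.
  (exists w. exists v. (K(w) & ~K(v))) & (forall z. ~L(z,z)) & (forall x. ~K(x))
Extract every quantifier outward, since the variables are now distinct and don't occur free across branches:
  exists w. exists v. forall z. forall x. (K(w) & ~K(v) & ~L(z,z) & ~K(x))
The prefix is exists w exists v forall z forall x: 2 universal, 2 existential.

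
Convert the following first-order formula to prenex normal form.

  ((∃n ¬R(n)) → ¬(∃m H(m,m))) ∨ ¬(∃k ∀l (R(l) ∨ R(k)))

Rewrite implications/biconditionals: A → B as ¬A ∨ B.
  ¬(∃n ¬R(n)) ∨ ¬(∃m H(m,m)) ∨ ¬(∃k ∀l (R(l) ∨ R(k)))
Push ¬ through the quantifiers and connectives to reach negation normal form:
  (∀n R(n)) ∨ (∀m ¬H(m,m)) ∨ (∀k ∃l (¬R(l) ∧ ¬R(k)))
All bound variables are already distinct, so no renaming is needed.
Pull the quantifiers to the front (each side's bound variable is not free in the other side):
  ∀n ∀m ∀k ∃l (R(n) ∨ ¬H(m,m) ∨ ¬R(l) ∧ ¬R(k))

∀n ∀m ∀k ∃l (R(n) ∨ ¬H(m,m) ∨ ¬R(l) ∧ ¬R(k))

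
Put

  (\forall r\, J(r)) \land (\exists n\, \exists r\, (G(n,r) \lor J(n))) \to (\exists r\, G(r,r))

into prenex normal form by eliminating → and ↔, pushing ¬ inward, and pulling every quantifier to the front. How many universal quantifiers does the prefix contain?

2

First replace A → B with ¬A ∨ B.
  \neg ((\forall r\, J(r)) \land (\exists n\, \exists r\, (G(n,r) \lor J(n)))) \lor (\exists r\, G(r,r))
Drive negations inward (¬∀x A ≡ ∃x ¬A, ¬∃x A ≡ ∀x ¬A, De Morgan for ∧/∨):
  (\exists r\, \neg J(r)) \lor (\forall n\, \forall r\, (\neg G(n,r) \land \neg J(n))) \lor (\exists r\, G(r,r))
Give each quantifier a distinct variable: r↦z, r↦y.
  (\exists r\, \neg J(r)) \lor (\forall n\, \forall z\, (\neg G(n,z) \land \neg J(n))) \lor (\exists y\, G(y,y))
Finally move all quantifiers to the prefix:
  \exists r\, \forall n\, \forall z\, \exists y\, (\neg J(r) \lor \neg G(n,z) \land \neg J(n) \lor G(y,y))
The prefix is \exists r \forall n \forall z \exists y: 2 universal, 2 existential.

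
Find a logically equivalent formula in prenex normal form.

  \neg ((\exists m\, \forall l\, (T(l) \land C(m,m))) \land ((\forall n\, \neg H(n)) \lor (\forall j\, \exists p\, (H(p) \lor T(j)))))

\forall m\, \exists l\, \exists n\, \exists j\, \forall p\, (\neg T(l) \lor \neg C(m,m) \lor H(n) \land \neg H(p) \land \neg T(j))

Move each ¬ inward, flipping quantifiers it crosses:
  (\forall m\, \exists l\, (\neg T(l) \lor \neg C(m,m))) \lor (\exists n\, H(n)) \land (\exists j\, \forall p\, (\neg H(p) \land \neg T(j)))
All bound variables are already distinct, so no renaming is needed.
Extract every quantifier outward, since the variables are now distinct and don't occur free across branches:
  \forall m\, \exists l\, \exists n\, \exists j\, \forall p\, (\neg T(l) \lor \neg C(m,m) \lor H(n) \land \neg H(p) \land \neg T(j))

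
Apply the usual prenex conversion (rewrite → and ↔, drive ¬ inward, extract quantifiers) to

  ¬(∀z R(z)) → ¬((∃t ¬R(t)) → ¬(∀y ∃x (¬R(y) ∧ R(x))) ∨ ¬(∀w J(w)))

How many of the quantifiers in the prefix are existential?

First replace A → B with ¬A ∨ B.
  ¬¬(∀z R(z)) ∨ ¬(¬(∃t ¬R(t)) ∨ ¬(∀y ∃x (¬R(y) ∧ R(x))) ∨ ¬(∀w J(w)))
Drive negations inward (¬∀x A ≡ ∃x ¬A, ¬∃x A ≡ ∀x ¬A, De Morgan for ∧/∨):
  (∀z R(z)) ∨ (∃t ¬R(t)) ∧ (∀y ∃x (¬R(y) ∧ R(x))) ∧ (∀w J(w))
All bound variables are already distinct, so no renaming is needed.
Finally move all quantifiers to the prefix:
  ∀z ∃t ∀y ∃x ∀w (R(z) ∨ ¬R(t) ∧ ¬R(y) ∧ R(x) ∧ J(w))
The prefix is ∀z ∃t ∀y ∃x ∀w: 3 universal, 2 existential.

2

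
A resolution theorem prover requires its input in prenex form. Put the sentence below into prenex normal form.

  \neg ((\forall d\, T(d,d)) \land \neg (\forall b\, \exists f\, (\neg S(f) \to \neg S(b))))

\exists d\, \forall b\, \exists f\, (\neg T(d,d) \lor S(f) \lor \neg S(b))

Rewrite implications/biconditionals: A → B as ¬A ∨ B.
  \neg ((\forall d\, T(d,d)) \land \neg (\forall b\, \exists f\, (\neg \neg S(f) \lor \neg S(b))))
Push ¬ through the quantifiers and connectives to reach negation normal form:
  (\exists d\, \neg T(d,d)) \lor (\forall b\, \exists f\, (S(f) \lor \neg S(b)))
All bound variables are already distinct, so no renaming is needed.
Finally move all quantifiers to the prefix:
  \exists d\, \forall b\, \exists f\, (\neg T(d,d) \lor S(f) \lor \neg S(b))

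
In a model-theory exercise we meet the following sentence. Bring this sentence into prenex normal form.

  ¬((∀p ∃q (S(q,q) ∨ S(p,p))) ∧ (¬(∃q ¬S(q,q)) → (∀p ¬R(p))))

∃p ∀q ∀a ∃b (¬S(q,q) ∧ ¬S(p,p) ∨ S(a,a) ∧ R(b))

Eliminate → and ↔ using ¬ and ∨.
  ¬((∀p ∃q (S(q,q) ∨ S(p,p))) ∧ (¬¬(∃q ¬S(q,q)) ∨ (∀p ¬R(p))))
Push ¬ through the quantifiers and connectives to reach negation normal form:
  (∃p ∀q (¬S(q,q) ∧ ¬S(p,p))) ∨ (∀q S(q,q)) ∧ (∃p R(p))
Rename bound variables to avoid capture: q↦a, p↦b.
  (∃p ∀q (¬S(q,q) ∧ ¬S(p,p))) ∨ (∀a S(a,a)) ∧ (∃b R(b))
Extract every quantifier outward, since the variables are now distinct and don't occur free across branches:
  ∃p ∀q ∀a ∃b (¬S(q,q) ∧ ¬S(p,p) ∨ S(a,a) ∧ R(b))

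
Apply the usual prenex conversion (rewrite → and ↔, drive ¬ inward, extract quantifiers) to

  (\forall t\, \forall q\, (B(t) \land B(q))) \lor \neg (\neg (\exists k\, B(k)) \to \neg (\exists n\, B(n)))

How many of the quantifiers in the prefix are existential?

Eliminate → and ↔ using ¬ and ∨.
  (\forall t\, \forall q\, (B(t) \land B(q))) \lor \neg (\neg \neg (\exists k\, B(k)) \lor \neg (\exists n\, B(n)))
Drive negations inward (¬∀x A ≡ ∃x ¬A, ¬∃x A ≡ ∀x ¬A, De Morgan for ∧/∨):
  (\forall t\, \forall q\, (B(t) \land B(q))) \lor (\forall k\, \neg B(k)) \land (\exists n\, B(n))
All bound variables are already distinct, so no renaming is needed.
Finally move all quantifiers to the prefix:
  \forall t\, \forall q\, \forall k\, \exists n\, (B(t) \land B(q) \lor \neg B(k) \land B(n))
The prefix is \forall t \forall q \forall k \exists n: 3 universal, 1 existential.

1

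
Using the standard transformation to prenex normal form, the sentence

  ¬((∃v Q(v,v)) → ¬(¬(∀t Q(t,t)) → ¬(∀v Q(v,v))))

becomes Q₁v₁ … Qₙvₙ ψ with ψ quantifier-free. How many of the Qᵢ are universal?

First replace A → B with ¬A ∨ B.
  ¬(¬(∃v Q(v,v)) ∨ ¬(¬¬(∀t Q(t,t)) ∨ ¬(∀v Q(v,v))))
Move each ¬ inward, flipping quantifiers it crosses:
  (∃v Q(v,v)) ∧ ((∀t Q(t,t)) ∨ (∃v ¬Q(v,v)))
Rename bound variables to avoid capture: v↦a.
  (∃v Q(v,v)) ∧ ((∀t Q(t,t)) ∨ (∃a ¬Q(a,a)))
Finally move all quantifiers to the prefix:
  ∃v ∀t ∃a (Q(v,v) ∧ (Q(t,t) ∨ ¬Q(a,a)))
The prefix is ∃v ∀t ∃a: 1 universal, 2 existential.

1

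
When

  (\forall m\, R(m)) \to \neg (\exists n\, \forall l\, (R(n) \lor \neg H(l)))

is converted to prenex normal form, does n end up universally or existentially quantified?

Rewrite implications/biconditionals: A → B as ¬A ∨ B.
  \neg (\forall m\, R(m)) \lor \neg (\exists n\, \forall l\, (R(n) \lor \neg H(l)))
Drive negations inward (¬∀x A ≡ ∃x ¬A, ¬∃x A ≡ ∀x ¬A, De Morgan for ∧/∨):
  (\exists m\, \neg R(m)) \lor (\forall n\, \exists l\, (\neg R(n) \land H(l)))
Pull the quantifiers to the front (each side's bound variable is not free in the other side):
  \exists m\, \forall n\, \exists l\, (\neg R(m) \lor \neg R(n) \land H(l))
The quantifier \exists n sits under an odd number of negations (counting the antecedent side of each →), so it flips to \forall n.

universal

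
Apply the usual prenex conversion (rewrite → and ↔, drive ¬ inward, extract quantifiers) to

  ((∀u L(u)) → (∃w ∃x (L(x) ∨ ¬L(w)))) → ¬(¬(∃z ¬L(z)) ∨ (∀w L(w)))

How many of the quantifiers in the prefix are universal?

Eliminate → and ↔ using ¬ and ∨.
  ¬(¬(∀u L(u)) ∨ (∃w ∃x (L(x) ∨ ¬L(w)))) ∨ ¬(¬(∃z ¬L(z)) ∨ (∀w L(w)))
Move each ¬ inward, flipping quantifiers it crosses:
  (∀u L(u)) ∧ (∀w ∀x (¬L(x) ∧ L(w))) ∨ (∃z ¬L(z)) ∧ (∃w ¬L(w))
Standardize variables apart so no two quantifiers bind the same name: w↦y1.
  (∀u L(u)) ∧ (∀w ∀x (¬L(x) ∧ L(w))) ∨ (∃z ¬L(z)) ∧ (∃y1 ¬L(y1))
Pull the quantifiers to the front (each side's bound variable is not free in the other side):
  ∀u ∀w ∀x ∃z ∃y1 (L(u) ∧ ¬L(x) ∧ L(w) ∨ ¬L(z) ∧ ¬L(y1))
The prefix is ∀u ∀w ∀x ∃z ∃y1: 3 universal, 2 existential.

3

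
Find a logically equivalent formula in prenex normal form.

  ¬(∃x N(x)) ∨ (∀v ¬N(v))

Push ¬ through the quantifiers and connectives to reach negation normal form:
  (∀x ¬N(x)) ∨ (∀v ¬N(v))
Extract every quantifier outward, since the variables are now distinct and don't occur free across branches:
  ∀x ∀v (¬N(x) ∨ ¬N(v))

∀x ∀v (¬N(x) ∨ ¬N(v))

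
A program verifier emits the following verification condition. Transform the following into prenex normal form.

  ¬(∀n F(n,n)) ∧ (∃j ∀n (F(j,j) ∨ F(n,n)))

∃n ∃j ∀u1 (¬F(n,n) ∧ (F(j,j) ∨ F(u1,u1)))

Move each ¬ inward, flipping quantifiers it crosses:
  (∃n ¬F(n,n)) ∧ (∃j ∀n (F(j,j) ∨ F(n,n)))
Rename bound variables to avoid capture: n↦u1.
  (∃n ¬F(n,n)) ∧ (∃j ∀u1 (F(j,j) ∨ F(u1,u1)))
Pull the quantifiers to the front (each side's bound variable is not free in the other side):
  ∃n ∃j ∀u1 (¬F(n,n) ∧ (F(j,j) ∨ F(u1,u1)))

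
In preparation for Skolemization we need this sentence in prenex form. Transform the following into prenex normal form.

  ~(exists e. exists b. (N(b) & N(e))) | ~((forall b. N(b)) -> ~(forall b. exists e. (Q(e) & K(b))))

forall e. forall b. forall p. forall y. exists z1. (~N(b) | ~N(e) | N(p) & Q(z1) & K(y))

First replace A → B with ¬A ∨ B.
  ~(exists e. exists b. (N(b) & N(e))) | ~(~(forall b. N(b)) | ~(forall b. exists e. (Q(e) & K(b))))
Push ¬ through the quantifiers and connectives to reach negation normal form:
  (forall e. forall b. (~N(b) | ~N(e))) | (forall b. N(b)) & (forall b. exists e. (Q(e) & K(b)))
Give each quantifier a distinct variable: b↦p, b↦y, e↦z1.
  (forall e. forall b. (~N(b) | ~N(e))) | (forall p. N(p)) & (forall y. exists z1. (Q(z1) & K(y)))
Finally move all quantifiers to the prefix:
  forall e. forall b. forall p. forall y. exists z1. (~N(b) | ~N(e) | N(p) & Q(z1) & K(y))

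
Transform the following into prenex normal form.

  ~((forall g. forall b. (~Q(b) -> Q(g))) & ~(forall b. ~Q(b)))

Rewrite implications/biconditionals: A → B as ¬A ∨ B.
  ~((forall g. forall b. (~~Q(b) | Q(g))) & ~(forall b. ~Q(b)))
Drive negations inward (¬∀x A ≡ ∃x ¬A, ¬∃x A ≡ ∀x ¬A, De Morgan for ∧/∨):
  (exists g. exists b. (~Q(b) & ~Q(g))) | (forall b. ~Q(b))
Give each quantifier a distinct variable: b↦a.
  (exists g. exists b. (~Q(b) & ~Q(g))) | (forall a. ~Q(a))
Extract every quantifier outward, since the variables are now distinct and don't occur free across branches:
  exists g. exists b. forall a. (~Q(b) & ~Q(g) | ~Q(a))

exists g. exists b. forall a. (~Q(b) & ~Q(g) | ~Q(a))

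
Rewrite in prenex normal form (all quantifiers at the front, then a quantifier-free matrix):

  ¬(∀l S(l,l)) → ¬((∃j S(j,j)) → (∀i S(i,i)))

Eliminate → and ↔ using ¬ and ∨.
  ¬¬(∀l S(l,l)) ∨ ¬(¬(∃j S(j,j)) ∨ (∀i S(i,i)))
Drive negations inward (¬∀x A ≡ ∃x ¬A, ¬∃x A ≡ ∀x ¬A, De Morgan for ∧/∨):
  (∀l S(l,l)) ∨ (∃j S(j,j)) ∧ (∃i ¬S(i,i))
All bound variables are already distinct, so no renaming is needed.
Finally move all quantifiers to the prefix:
  ∀l ∃j ∃i (S(l,l) ∨ S(j,j) ∧ ¬S(i,i))

∀l ∃j ∃i (S(l,l) ∨ S(j,j) ∧ ¬S(i,i))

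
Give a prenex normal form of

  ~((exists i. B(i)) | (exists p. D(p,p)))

forall i. forall p. (~B(i) & ~D(p,p))

Drive negations inward (¬∀x A ≡ ∃x ¬A, ¬∃x A ≡ ∀x ¬A, De Morgan for ∧/∨):
  (forall i. ~B(i)) & (forall p. ~D(p,p))
All bound variables are already distinct, so no renaming is needed.
Finally move all quantifiers to the prefix:
  forall i. forall p. (~B(i) & ~D(p,p))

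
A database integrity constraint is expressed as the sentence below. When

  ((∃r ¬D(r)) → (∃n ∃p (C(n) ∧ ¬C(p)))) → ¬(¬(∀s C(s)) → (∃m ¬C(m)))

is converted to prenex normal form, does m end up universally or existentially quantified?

universal

Rewrite implications/biconditionals: A → B as ¬A ∨ B.
  ¬(¬(∃r ¬D(r)) ∨ (∃n ∃p (C(n) ∧ ¬C(p)))) ∨ ¬(¬¬(∀s C(s)) ∨ (∃m ¬C(m)))
Move each ¬ inward, flipping quantifiers it crosses:
  (∃r ¬D(r)) ∧ (∀n ∀p (¬C(n) ∨ C(p))) ∨ (∃s ¬C(s)) ∧ (∀m C(m))
All bound variables are already distinct, so no renaming is needed.
Pull the quantifiers to the front (each side's bound variable is not free in the other side):
  ∃r ∀n ∀p ∃s ∀m (¬D(r) ∧ (¬C(n) ∨ C(p)) ∨ ¬C(s) ∧ C(m))
The quantifier ∃m sits under an odd number of negations (counting the antecedent side of each →), so it flips to ∀m.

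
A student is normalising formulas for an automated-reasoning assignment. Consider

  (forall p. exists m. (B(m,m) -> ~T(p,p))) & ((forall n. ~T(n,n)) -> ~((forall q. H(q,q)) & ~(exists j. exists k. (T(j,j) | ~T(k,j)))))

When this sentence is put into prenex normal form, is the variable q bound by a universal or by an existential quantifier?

Rewrite implications/biconditionals: A → B as ¬A ∨ B.
  (forall p. exists m. (~B(m,m) | ~T(p,p))) & (~(forall n. ~T(n,n)) | ~((forall q. H(q,q)) & ~(exists j. exists k. (T(j,j) | ~T(k,j)))))
Move each ¬ inward, flipping quantifiers it crosses:
  (forall p. exists m. (~B(m,m) | ~T(p,p))) & ((exists n. T(n,n)) | (exists q. ~H(q,q)) | (exists j. exists k. (T(j,j) | ~T(k,j))))
Pull the quantifiers to the front (each side's bound variable is not free in the other side):
  forall p. exists m. exists n. exists q. exists j. exists k. ((~B(m,m) | ~T(p,p)) & (T(n,n) | ~H(q,q) | T(j,j) | ~T(k,j)))
The quantifier forall q sits under an odd number of negations (counting the antecedent side of each →), so it flips to exists q.

existential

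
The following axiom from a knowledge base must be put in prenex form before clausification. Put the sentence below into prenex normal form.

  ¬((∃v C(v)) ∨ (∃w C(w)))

∀v ∀w (¬C(v) ∧ ¬C(w))

Push ¬ through the quantifiers and connectives to reach negation normal form:
  (∀v ¬C(v)) ∧ (∀w ¬C(w))
All bound variables are already distinct, so no renaming is needed.
Extract every quantifier outward, since the variables are now distinct and don't occur free across branches:
  ∀v ∀w (¬C(v) ∧ ¬C(w))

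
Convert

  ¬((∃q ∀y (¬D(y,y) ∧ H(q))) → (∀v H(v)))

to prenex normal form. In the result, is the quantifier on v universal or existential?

First replace A → B with ¬A ∨ B.
  ¬(¬(∃q ∀y (¬D(y,y) ∧ H(q))) ∨ (∀v H(v)))
Move each ¬ inward, flipping quantifiers it crosses:
  (∃q ∀y (¬D(y,y) ∧ H(q))) ∧ (∃v ¬H(v))
All bound variables are already distinct, so no renaming is needed.
Extract every quantifier outward, since the variables are now distinct and don't occur free across branches:
  ∃q ∀y ∃v (¬D(y,y) ∧ H(q) ∧ ¬H(v))
The quantifier ∀v sits under an odd number of negations (counting the antecedent side of each →), so it flips to ∃v.

existential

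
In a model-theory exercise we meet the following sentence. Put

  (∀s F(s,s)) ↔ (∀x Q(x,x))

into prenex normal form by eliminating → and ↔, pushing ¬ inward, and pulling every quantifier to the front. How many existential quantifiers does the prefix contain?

2

Rewrite implications/biconditionals: A → B as ¬A ∨ B; A ↔ B as (¬A ∨ B) ∧ (¬B ∨ A).
  (¬(∀s F(s,s)) ∨ (∀x Q(x,x))) ∧ (¬(∀x Q(x,x)) ∨ (∀s F(s,s)))
Drive negations inward (¬∀x A ≡ ∃x ¬A, ¬∃x A ≡ ∀x ¬A, De Morgan for ∧/∨):
  ((∃s ¬F(s,s)) ∨ (∀x Q(x,x))) ∧ ((∃x ¬Q(x,x)) ∨ (∀s F(s,s)))
Standardize variables apart so no two quantifiers bind the same name: x↦a, s↦u1.
  ((∃s ¬F(s,s)) ∨ (∀x Q(x,x))) ∧ ((∃a ¬Q(a,a)) ∨ (∀u1 F(u1,u1)))
Extract every quantifier outward, since the variables are now distinct and don't occur free across branches:
  ∃s ∀x ∃a ∀u1 ((¬F(s,s) ∨ Q(x,x)) ∧ (¬Q(a,a) ∨ F(u1,u1)))
The prefix is ∃s ∀x ∃a ∀u1: 2 universal, 2 existential.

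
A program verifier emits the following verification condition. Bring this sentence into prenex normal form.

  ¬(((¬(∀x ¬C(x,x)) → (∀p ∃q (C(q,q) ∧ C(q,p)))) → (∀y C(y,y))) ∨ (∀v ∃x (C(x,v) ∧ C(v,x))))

∀x ∀p ∃q ∃y ∃v ∀a ((¬C(x,x) ∨ C(q,q) ∧ C(q,p)) ∧ ¬C(y,y) ∧ (¬C(a,v) ∨ ¬C(v,a)))

First replace A → B with ¬A ∨ B.
  ¬(¬(¬¬(∀x ¬C(x,x)) ∨ (∀p ∃q (C(q,q) ∧ C(q,p)))) ∨ (∀y C(y,y)) ∨ (∀v ∃x (C(x,v) ∧ C(v,x))))
Drive negations inward (¬∀x A ≡ ∃x ¬A, ¬∃x A ≡ ∀x ¬A, De Morgan for ∧/∨):
  ((∀x ¬C(x,x)) ∨ (∀p ∃q (C(q,q) ∧ C(q,p)))) ∧ (∃y ¬C(y,y)) ∧ (∃v ∀x (¬C(x,v) ∨ ¬C(v,x)))
Rename bound variables to avoid capture: x↦a.
  ((∀x ¬C(x,x)) ∨ (∀p ∃q (C(q,q) ∧ C(q,p)))) ∧ (∃y ¬C(y,y)) ∧ (∃v ∀a (¬C(a,v) ∨ ¬C(v,a)))
Extract every quantifier outward, since the variables are now distinct and don't occur free across branches:
  ∀x ∀p ∃q ∃y ∃v ∀a ((¬C(x,x) ∨ C(q,q) ∧ C(q,p)) ∧ ¬C(y,y) ∧ (¬C(a,v) ∨ ¬C(v,a)))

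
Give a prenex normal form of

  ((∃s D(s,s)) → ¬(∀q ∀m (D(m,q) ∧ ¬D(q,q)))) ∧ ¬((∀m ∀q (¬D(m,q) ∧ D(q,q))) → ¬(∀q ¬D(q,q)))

Eliminate → and ↔ using ¬ and ∨.
  (¬(∃s D(s,s)) ∨ ¬(∀q ∀m (D(m,q) ∧ ¬D(q,q)))) ∧ ¬(¬(∀m ∀q (¬D(m,q) ∧ D(q,q))) ∨ ¬(∀q ¬D(q,q)))
Move each ¬ inward, flipping quantifiers it crosses:
  ((∀s ¬D(s,s)) ∨ (∃q ∃m (¬D(m,q) ∨ D(q,q)))) ∧ (∀m ∀q (¬D(m,q) ∧ D(q,q))) ∧ (∀q ¬D(q,q))
Standardize variables apart so no two quantifiers bind the same name: m↦w, q↦x1, q↦b.
  ((∀s ¬D(s,s)) ∨ (∃q ∃m (¬D(m,q) ∨ D(q,q)))) ∧ (∀w ∀x1 (¬D(w,x1) ∧ D(x1,x1))) ∧ (∀b ¬D(b,b))
Finally move all quantifiers to the prefix:
  ∀s ∃q ∃m ∀w ∀x1 ∀b ((¬D(s,s) ∨ ¬D(m,q) ∨ D(q,q)) ∧ ¬D(w,x1) ∧ D(x1,x1) ∧ ¬D(b,b))

∀s ∃q ∃m ∀w ∀x1 ∀b ((¬D(s,s) ∨ ¬D(m,q) ∨ D(q,q)) ∧ ¬D(w,x1) ∧ D(x1,x1) ∧ ¬D(b,b))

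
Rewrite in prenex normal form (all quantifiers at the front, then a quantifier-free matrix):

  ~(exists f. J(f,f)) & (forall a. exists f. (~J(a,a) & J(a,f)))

Drive negations inward (¬∀x A ≡ ∃x ¬A, ¬∃x A ≡ ∀x ¬A, De Morgan for ∧/∨):
  (forall f. ~J(f,f)) & (forall a. exists f. (~J(a,a) & J(a,f)))
Give each quantifier a distinct variable: f↦x1.
  (forall f. ~J(f,f)) & (forall a. exists x1. (~J(a,a) & J(a,x1)))
Extract every quantifier outward, since the variables are now distinct and don't occur free across branches:
  forall f. forall a. exists x1. (~J(f,f) & ~J(a,a) & J(a,x1))

forall f. forall a. exists x1. (~J(f,f) & ~J(a,a) & J(a,x1))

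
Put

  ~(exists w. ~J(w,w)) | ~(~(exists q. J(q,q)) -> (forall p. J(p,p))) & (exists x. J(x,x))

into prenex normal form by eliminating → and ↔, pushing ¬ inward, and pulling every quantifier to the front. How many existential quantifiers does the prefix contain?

2

First replace A → B with ¬A ∨ B.
  ~(exists w. ~J(w,w)) | ~(~~(exists q. J(q,q)) | (forall p. J(p,p))) & (exists x. J(x,x))
Push ¬ through the quantifiers and connectives to reach negation normal form:
  (forall w. J(w,w)) | (forall q. ~J(q,q)) & (exists p. ~J(p,p)) & (exists x. J(x,x))
All bound variables are already distinct, so no renaming is needed.
Pull the quantifiers to the front (each side's bound variable is not free in the other side):
  forall w. forall q. exists p. exists x. (J(w,w) | ~J(q,q) & ~J(p,p) & J(x,x))
The prefix is forall w forall q exists p exists x: 2 universal, 2 existential.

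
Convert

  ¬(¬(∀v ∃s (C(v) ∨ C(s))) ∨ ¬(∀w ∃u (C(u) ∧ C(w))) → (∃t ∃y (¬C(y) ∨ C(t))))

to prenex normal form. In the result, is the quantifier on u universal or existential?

universal

First replace A → B with ¬A ∨ B.
  ¬(¬(¬(∀v ∃s (C(v) ∨ C(s))) ∨ ¬(∀w ∃u (C(u) ∧ C(w)))) ∨ (∃t ∃y (¬C(y) ∨ C(t))))
Move each ¬ inward, flipping quantifiers it crosses:
  ((∃v ∀s (¬C(v) ∧ ¬C(s))) ∨ (∃w ∀u (¬C(u) ∨ ¬C(w)))) ∧ (∀t ∀y (C(y) ∧ ¬C(t)))
All bound variables are already distinct, so no renaming is needed.
Pull the quantifiers to the front (each side's bound variable is not free in the other side):
  ∃v ∀s ∃w ∀u ∀t ∀y ((¬C(v) ∧ ¬C(s) ∨ ¬C(u) ∨ ¬C(w)) ∧ C(y) ∧ ¬C(t))
The quantifier ∃u sits under an odd number of negations (counting the antecedent side of each →), so it flips to ∀u.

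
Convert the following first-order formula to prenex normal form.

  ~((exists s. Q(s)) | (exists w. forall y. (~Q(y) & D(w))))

Move each ¬ inward, flipping quantifiers it crosses:
  (forall s. ~Q(s)) & (forall w. exists y. (Q(y) | ~D(w)))
All bound variables are already distinct, so no renaming is needed.
Pull the quantifiers to the front (each side's bound variable is not free in the other side):
  forall s. forall w. exists y. (~Q(s) & (Q(y) | ~D(w)))

forall s. forall w. exists y. (~Q(s) & (Q(y) | ~D(w)))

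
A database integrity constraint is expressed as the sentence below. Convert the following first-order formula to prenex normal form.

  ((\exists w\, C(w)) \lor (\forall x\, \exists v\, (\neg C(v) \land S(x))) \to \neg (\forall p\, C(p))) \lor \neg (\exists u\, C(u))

\forall w\, \exists x\, \forall v\, \exists p\, \forall u\, (\neg C(w) \land (C(v) \lor \neg S(x)) \lor \neg C(p) \lor \neg C(u))

Rewrite implications/biconditionals: A → B as ¬A ∨ B.
  \neg ((\exists w\, C(w)) \lor (\forall x\, \exists v\, (\neg C(v) \land S(x)))) \lor \neg (\forall p\, C(p)) \lor \neg (\exists u\, C(u))
Move each ¬ inward, flipping quantifiers it crosses:
  (\forall w\, \neg C(w)) \land (\exists x\, \forall v\, (C(v) \lor \neg S(x))) \lor (\exists p\, \neg C(p)) \lor (\forall u\, \neg C(u))
All bound variables are already distinct, so no renaming is needed.
Finally move all quantifiers to the prefix:
  \forall w\, \exists x\, \forall v\, \exists p\, \forall u\, (\neg C(w) \land (C(v) \lor \neg S(x)) \lor \neg C(p) \lor \neg C(u))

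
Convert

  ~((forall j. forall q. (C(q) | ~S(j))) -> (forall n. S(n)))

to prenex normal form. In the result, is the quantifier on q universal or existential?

Eliminate → and ↔ using ¬ and ∨.
  ~(~(forall j. forall q. (C(q) | ~S(j))) | (forall n. S(n)))
Push ¬ through the quantifiers and connectives to reach negation normal form:
  (forall j. forall q. (C(q) | ~S(j))) & (exists n. ~S(n))
Extract every quantifier outward, since the variables are now distinct and don't occur free across branches:
  forall j. forall q. exists n. ((C(q) | ~S(j)) & ~S(n))
The quantifier forall q sits under an even number of negations (counting the antecedent side of each →), so it remains universal.

universal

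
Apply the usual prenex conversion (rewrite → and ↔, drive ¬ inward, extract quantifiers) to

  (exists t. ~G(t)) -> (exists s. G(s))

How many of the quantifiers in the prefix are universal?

1

Eliminate → and ↔ using ¬ and ∨.
  ~(exists t. ~G(t)) | (exists s. G(s))
Move each ¬ inward, flipping quantifiers it crosses:
  (forall t. G(t)) | (exists s. G(s))
Extract every quantifier outward, since the variables are now distinct and don't occur free across branches:
  forall t. exists s. (G(t) | G(s))
The prefix is forall t exists s: 1 universal, 1 existential.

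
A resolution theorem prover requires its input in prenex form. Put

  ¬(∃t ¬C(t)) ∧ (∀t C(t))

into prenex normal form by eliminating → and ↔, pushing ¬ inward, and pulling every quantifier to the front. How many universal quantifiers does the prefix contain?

Push ¬ through the quantifiers and connectives to reach negation normal form:
  (∀t C(t)) ∧ (∀t C(t))
Give each quantifier a distinct variable: t↦b.
  (∀t C(t)) ∧ (∀b C(b))
Pull the quantifiers to the front (each side's bound variable is not free in the other side):
  ∀t ∀b (C(t) ∧ C(b))
The prefix is ∀t ∀b: 2 universal, 0 existential.

2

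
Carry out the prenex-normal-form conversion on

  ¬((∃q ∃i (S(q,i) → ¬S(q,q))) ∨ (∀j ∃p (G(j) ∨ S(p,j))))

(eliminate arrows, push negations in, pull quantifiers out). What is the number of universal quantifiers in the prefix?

3

Rewrite implications/biconditionals: A → B as ¬A ∨ B.
  ¬((∃q ∃i (¬S(q,i) ∨ ¬S(q,q))) ∨ (∀j ∃p (G(j) ∨ S(p,j))))
Push ¬ through the quantifiers and connectives to reach negation normal form:
  (∀q ∀i (S(q,i) ∧ S(q,q))) ∧ (∃j ∀p (¬G(j) ∧ ¬S(p,j)))
All bound variables are already distinct, so no renaming is needed.
Finally move all quantifiers to the prefix:
  ∀q ∀i ∃j ∀p (S(q,i) ∧ S(q,q) ∧ ¬G(j) ∧ ¬S(p,j))
The prefix is ∀q ∀i ∃j ∀p: 3 universal, 1 existential.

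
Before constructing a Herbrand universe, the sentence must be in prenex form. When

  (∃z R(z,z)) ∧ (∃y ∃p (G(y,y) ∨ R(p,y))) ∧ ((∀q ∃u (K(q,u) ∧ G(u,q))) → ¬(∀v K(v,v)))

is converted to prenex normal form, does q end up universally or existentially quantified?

Eliminate → and ↔ using ¬ and ∨.
  (∃z R(z,z)) ∧ (∃y ∃p (G(y,y) ∨ R(p,y))) ∧ (¬(∀q ∃u (K(q,u) ∧ G(u,q))) ∨ ¬(∀v K(v,v)))
Push ¬ through the quantifiers and connectives to reach negation normal form:
  (∃z R(z,z)) ∧ (∃y ∃p (G(y,y) ∨ R(p,y))) ∧ ((∃q ∀u (¬K(q,u) ∨ ¬G(u,q))) ∨ (∃v ¬K(v,v)))
Pull the quantifiers to the front (each side's bound variable is not free in the other side):
  ∃z ∃y ∃p ∃q ∀u ∃v (R(z,z) ∧ (G(y,y) ∨ R(p,y)) ∧ (¬K(q,u) ∨ ¬G(u,q) ∨ ¬K(v,v)))
The quantifier ∀q sits under an odd number of negations (counting the antecedent side of each →), so it flips to ∃q.

existential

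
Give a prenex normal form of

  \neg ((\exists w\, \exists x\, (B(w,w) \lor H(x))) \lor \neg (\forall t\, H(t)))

\forall w\, \forall x\, \forall t\, (\neg B(w,w) \land \neg H(x) \land H(t))

Drive negations inward (¬∀x A ≡ ∃x ¬A, ¬∃x A ≡ ∀x ¬A, De Morgan for ∧/∨):
  (\forall w\, \forall x\, (\neg B(w,w) \land \neg H(x))) \land (\forall t\, H(t))
Finally move all quantifiers to the prefix:
  \forall w\, \forall x\, \forall t\, (\neg B(w,w) \land \neg H(x) \land H(t))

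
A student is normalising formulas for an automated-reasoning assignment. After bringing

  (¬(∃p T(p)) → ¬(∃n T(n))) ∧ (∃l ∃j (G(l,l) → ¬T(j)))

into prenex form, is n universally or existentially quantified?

universal

First replace A → B with ¬A ∨ B.
  (¬¬(∃p T(p)) ∨ ¬(∃n T(n))) ∧ (∃l ∃j (¬G(l,l) ∨ ¬T(j)))
Push ¬ through the quantifiers and connectives to reach negation normal form:
  ((∃p T(p)) ∨ (∀n ¬T(n))) ∧ (∃l ∃j (¬G(l,l) ∨ ¬T(j)))
All bound variables are already distinct, so no renaming is needed.
Pull the quantifiers to the front (each side's bound variable is not free in the other side):
  ∃p ∀n ∃l ∃j ((T(p) ∨ ¬T(n)) ∧ (¬G(l,l) ∨ ¬T(j)))
The quantifier ∃n sits under an odd number of negations (counting the antecedent side of each →), so it flips to ∀n.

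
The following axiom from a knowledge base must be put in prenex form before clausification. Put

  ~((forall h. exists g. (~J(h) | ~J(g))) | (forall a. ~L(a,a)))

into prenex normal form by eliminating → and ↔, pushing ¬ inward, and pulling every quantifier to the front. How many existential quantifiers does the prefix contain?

2

Drive negations inward (¬∀x A ≡ ∃x ¬A, ¬∃x A ≡ ∀x ¬A, De Morgan for ∧/∨):
  (exists h. forall g. (J(h) & J(g))) & (exists a. L(a,a))
Extract every quantifier outward, since the variables are now distinct and don't occur free across branches:
  exists h. forall g. exists a. (J(h) & J(g) & L(a,a))
The prefix is exists h forall g exists a: 1 universal, 2 existential.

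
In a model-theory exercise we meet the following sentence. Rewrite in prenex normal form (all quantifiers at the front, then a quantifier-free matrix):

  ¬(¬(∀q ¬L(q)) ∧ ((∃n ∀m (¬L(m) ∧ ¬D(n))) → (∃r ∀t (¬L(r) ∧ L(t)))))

∀q ∃n ∀m ∀r ∃t (¬L(q) ∨ ¬L(m) ∧ ¬D(n) ∧ (L(r) ∨ ¬L(t)))

Rewrite implications/biconditionals: A → B as ¬A ∨ B.
  ¬(¬(∀q ¬L(q)) ∧ (¬(∃n ∀m (¬L(m) ∧ ¬D(n))) ∨ (∃r ∀t (¬L(r) ∧ L(t)))))
Push ¬ through the quantifiers and connectives to reach negation normal form:
  (∀q ¬L(q)) ∨ (∃n ∀m (¬L(m) ∧ ¬D(n))) ∧ (∀r ∃t (L(r) ∨ ¬L(t)))
Finally move all quantifiers to the prefix:
  ∀q ∃n ∀m ∀r ∃t (¬L(q) ∨ ¬L(m) ∧ ¬D(n) ∧ (L(r) ∨ ¬L(t)))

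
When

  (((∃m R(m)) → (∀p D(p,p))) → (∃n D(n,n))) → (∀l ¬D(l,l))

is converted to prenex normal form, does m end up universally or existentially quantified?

universal

Eliminate → and ↔ using ¬ and ∨.
  ¬(¬(¬(∃m R(m)) ∨ (∀p D(p,p))) ∨ (∃n D(n,n))) ∨ (∀l ¬D(l,l))
Push ¬ through the quantifiers and connectives to reach negation normal form:
  ((∀m ¬R(m)) ∨ (∀p D(p,p))) ∧ (∀n ¬D(n,n)) ∨ (∀l ¬D(l,l))
All bound variables are already distinct, so no renaming is needed.
Extract every quantifier outward, since the variables are now distinct and don't occur free across branches:
  ∀m ∀p ∀n ∀l ((¬R(m) ∨ D(p,p)) ∧ ¬D(n,n) ∨ ¬D(l,l))
The quantifier ∃m sits under an odd number of negations (counting the antecedent side of each →), so it flips to ∀m.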